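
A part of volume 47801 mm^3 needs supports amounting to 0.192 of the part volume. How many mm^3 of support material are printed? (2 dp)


V_support = 47801 * 0.192 = 9177.79 mm^3


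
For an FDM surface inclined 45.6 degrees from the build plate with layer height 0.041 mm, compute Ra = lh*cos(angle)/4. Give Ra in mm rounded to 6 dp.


Ra = 0.041 * cos(45.6) / 4 = 0.007172 mm


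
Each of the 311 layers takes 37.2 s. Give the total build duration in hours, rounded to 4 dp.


t = 311 * 37.2 / 3600 = 3.2137 hrs


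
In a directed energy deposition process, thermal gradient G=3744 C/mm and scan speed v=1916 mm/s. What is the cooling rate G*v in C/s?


CR = 3744 * 1916 = 7173504 C/s


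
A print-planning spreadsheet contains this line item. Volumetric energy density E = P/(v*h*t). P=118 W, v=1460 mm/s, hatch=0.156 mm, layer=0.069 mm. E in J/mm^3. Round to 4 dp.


E = 118 / (1460*0.156*0.069) = 7.5085 J/mm^3


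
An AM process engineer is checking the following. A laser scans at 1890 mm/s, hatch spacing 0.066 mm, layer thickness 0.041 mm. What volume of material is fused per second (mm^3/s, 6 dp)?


Rate = 1890 * 0.066 * 0.041 = 5.11434 mm^3/s


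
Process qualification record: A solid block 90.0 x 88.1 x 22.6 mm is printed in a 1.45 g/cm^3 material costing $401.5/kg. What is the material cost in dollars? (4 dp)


V = 90.0 * 88.1 * 22.6 = 179195.4 mm^3 = 179.1954 cm^3
Mass = 179.1954 * 1.45 / 1000 = 0.25983333 kg
Cost = 0.25983333 * 401.5 = 104.3231 $


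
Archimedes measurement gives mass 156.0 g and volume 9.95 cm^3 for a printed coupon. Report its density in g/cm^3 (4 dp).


rho = 156.0 / 9.95 = 15.6784 g/cm^3


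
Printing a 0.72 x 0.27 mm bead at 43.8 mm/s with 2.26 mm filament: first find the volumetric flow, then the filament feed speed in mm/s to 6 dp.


Q = 0.72 * 0.27 * 43.8 = 8.51472 mm^3/s
A_fil = pi*(2.26/2)^2 = 4.01149966 mm^2
v_feed = 8.51472 / 4.01149966 = 2.122578 mm/s


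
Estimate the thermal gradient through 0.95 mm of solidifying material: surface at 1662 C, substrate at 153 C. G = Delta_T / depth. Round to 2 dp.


G = (1662-153)/0.95 = 1588.42 C/mm


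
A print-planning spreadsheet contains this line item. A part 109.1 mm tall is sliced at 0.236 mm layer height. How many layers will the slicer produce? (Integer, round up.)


Layers = ceil(109.1/0.236) = 463


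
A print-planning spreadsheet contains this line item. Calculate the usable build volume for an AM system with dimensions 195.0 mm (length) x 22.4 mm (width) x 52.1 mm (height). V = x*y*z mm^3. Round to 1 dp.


V = 195.0 * 22.4 * 52.1 = 227572.8 mm^3


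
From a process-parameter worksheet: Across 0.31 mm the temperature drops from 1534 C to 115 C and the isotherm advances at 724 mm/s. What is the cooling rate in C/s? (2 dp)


G = (1534-115)/0.31 = 4577.41935484 C/mm
CR = 4577.41935484 * 724 = 3314051.61 C/s


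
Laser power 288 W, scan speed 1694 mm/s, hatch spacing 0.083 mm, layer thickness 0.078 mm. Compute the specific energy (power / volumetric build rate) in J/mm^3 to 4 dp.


Build rate = 1694 * 0.083 * 0.078 = 10.966956 mm^3/s
SE = 288 / 10.966956 = 26.2607 J/mm^3


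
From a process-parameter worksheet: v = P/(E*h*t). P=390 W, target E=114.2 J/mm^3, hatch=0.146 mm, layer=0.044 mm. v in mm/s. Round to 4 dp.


v = 390 / (114.2*0.146*0.044) = 531.6098 mm/s


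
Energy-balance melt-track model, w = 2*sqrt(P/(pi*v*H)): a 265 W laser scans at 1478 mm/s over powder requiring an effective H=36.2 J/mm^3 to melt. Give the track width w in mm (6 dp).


w = 2*sqrt(265/(pi*1478*36.2)) = 0.079412 mm


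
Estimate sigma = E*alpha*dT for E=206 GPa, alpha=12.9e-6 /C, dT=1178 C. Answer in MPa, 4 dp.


sigma = 206*1000 * 12.9e-6 * 1178 = 3130.4172 MPa


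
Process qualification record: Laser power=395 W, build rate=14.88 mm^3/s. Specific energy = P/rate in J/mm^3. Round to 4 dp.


SE = 395 / 14.88 = 26.5457 J/mm^3


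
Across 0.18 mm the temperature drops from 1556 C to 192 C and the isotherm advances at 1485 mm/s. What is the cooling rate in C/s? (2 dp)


G = (1556-192)/0.18 = 7577.77777778 C/mm
CR = 7577.77777778 * 1485 = 11253000.0 C/s


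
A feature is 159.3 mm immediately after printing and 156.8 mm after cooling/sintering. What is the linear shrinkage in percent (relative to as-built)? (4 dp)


Shrinkage = ((159.3-156.8)/159.3)*100 = 1.5694 %


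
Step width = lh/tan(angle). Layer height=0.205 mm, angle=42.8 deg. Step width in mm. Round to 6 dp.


step = 0.205 / tan(42.8) = 0.22138 mm


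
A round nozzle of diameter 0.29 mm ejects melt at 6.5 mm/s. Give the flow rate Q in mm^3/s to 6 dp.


A = pi*(0.29/2)^2 = 0.06605199 mm^2
Q = 0.06605199 * 6.5 = 0.429338 mm^3/s


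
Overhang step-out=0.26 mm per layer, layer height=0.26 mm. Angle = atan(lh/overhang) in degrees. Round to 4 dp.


angle = atan(0.26/0.26) = 45.0 degrees


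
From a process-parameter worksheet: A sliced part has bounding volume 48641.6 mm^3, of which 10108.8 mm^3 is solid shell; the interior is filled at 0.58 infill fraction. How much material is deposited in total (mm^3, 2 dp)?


V_infill = (48641.6 - 10108.8) * 0.58 = 22349.02
V_total = 10108.8 + 22349.02 = 32457.82 mm^3


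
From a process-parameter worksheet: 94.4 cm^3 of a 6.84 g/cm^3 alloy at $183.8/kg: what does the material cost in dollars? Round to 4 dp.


Mass = 94.4*6.84/1000 = 0.645696 kg
Cost = 0.645696 * 183.8 = 118.6789 $


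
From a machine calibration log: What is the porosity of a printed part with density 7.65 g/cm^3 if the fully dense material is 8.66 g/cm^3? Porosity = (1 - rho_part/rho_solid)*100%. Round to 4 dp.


Porosity = (1-7.65/8.66)*100 = 11.6628 %


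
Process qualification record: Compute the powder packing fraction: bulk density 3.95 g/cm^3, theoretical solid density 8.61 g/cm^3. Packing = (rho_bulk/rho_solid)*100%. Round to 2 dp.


Packing = (3.95/8.61)*100 = 45.88 %


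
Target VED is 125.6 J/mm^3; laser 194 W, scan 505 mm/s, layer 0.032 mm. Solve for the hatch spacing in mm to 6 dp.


h = 194 / (125.6*505*0.032) = 0.095581 mm


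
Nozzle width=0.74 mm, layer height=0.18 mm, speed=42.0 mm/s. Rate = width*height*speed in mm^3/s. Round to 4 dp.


Rate = 0.74 * 0.18 * 42.0 = 5.5944 mm^3/s


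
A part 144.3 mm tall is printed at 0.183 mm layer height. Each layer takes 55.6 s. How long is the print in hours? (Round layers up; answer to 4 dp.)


Layers = ceil(144.3/0.183) = 789
t = 789 * 55.6 / 3600 = 12.1857 hrs


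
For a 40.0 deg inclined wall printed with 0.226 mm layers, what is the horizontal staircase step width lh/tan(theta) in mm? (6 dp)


step = 0.226 / tan(40.0) = 0.269336 mm


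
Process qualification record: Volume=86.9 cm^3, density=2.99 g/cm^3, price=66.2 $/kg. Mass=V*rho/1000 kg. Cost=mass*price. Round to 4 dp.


Mass = 86.9*2.99/1000 = 0.259831 kg
Cost = 0.259831 * 66.2 = 17.2008 $


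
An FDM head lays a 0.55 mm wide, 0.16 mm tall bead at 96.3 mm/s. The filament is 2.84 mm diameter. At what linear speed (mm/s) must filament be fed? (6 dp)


Q = 0.55 * 0.16 * 96.3 = 8.4744 mm^3/s
A_fil = pi*(2.84/2)^2 = 6.33470743 mm^2
v_feed = 8.4744 / 6.33470743 = 1.337773 mm/s


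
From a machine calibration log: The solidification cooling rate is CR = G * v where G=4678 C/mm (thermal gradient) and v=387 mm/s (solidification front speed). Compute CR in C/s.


CR = 4678 * 387 = 1810386 C/s


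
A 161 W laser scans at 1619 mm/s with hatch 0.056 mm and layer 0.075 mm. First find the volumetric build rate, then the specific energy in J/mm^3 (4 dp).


Build rate = 1619 * 0.056 * 0.075 = 6.7998 mm^3/s
SE = 161 / 6.7998 = 23.6772 J/mm^3


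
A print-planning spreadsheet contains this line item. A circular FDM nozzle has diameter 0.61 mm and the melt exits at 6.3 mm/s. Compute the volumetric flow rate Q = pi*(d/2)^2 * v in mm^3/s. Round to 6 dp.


A = pi*(0.61/2)^2 = 0.29224666 mm^2
Q = 0.29224666 * 6.3 = 1.841154 mm^3/s


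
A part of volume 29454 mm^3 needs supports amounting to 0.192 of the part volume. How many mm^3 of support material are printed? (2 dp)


V_support = 29454 * 0.192 = 5655.17 mm^3


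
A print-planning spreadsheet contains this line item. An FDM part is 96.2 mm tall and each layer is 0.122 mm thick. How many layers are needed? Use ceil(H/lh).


Layers = ceil(96.2/0.122) = 789


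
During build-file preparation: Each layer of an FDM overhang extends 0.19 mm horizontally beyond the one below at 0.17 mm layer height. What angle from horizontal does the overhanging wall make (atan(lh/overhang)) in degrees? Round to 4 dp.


angle = atan(0.17/0.19) = 41.8202 degrees


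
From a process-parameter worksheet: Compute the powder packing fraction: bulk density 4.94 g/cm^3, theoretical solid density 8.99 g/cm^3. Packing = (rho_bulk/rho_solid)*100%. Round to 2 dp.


Packing = (4.94/8.99)*100 = 54.95 %


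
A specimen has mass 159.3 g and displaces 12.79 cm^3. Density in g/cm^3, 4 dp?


rho = 159.3 / 12.79 = 12.455 g/cm^3


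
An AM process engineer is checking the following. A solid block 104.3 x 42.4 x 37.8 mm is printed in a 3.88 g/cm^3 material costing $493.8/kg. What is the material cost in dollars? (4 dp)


V = 104.3 * 42.4 * 37.8 = 167163.696 mm^3 = 167.163696 cm^3
Mass = 167.163696 * 3.88 / 1000 = 0.64859514 kg
Cost = 0.64859514 * 493.8 = 320.2763 $


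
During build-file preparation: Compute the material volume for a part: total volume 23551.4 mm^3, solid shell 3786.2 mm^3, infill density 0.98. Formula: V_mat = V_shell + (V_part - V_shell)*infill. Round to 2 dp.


V_infill = (23551.4 - 3786.2) * 0.98 = 19369.9
V_total = 3786.2 + 19369.9 = 23156.1 mm^3


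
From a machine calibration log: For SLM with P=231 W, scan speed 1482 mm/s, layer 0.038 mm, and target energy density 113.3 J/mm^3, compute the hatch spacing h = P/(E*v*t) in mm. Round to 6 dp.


h = 231 / (113.3*1482*0.038) = 0.036203 mm


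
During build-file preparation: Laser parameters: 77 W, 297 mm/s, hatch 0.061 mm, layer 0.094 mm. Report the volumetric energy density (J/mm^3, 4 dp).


E = 77 / (297*0.061*0.094) = 45.2144 J/mm^3


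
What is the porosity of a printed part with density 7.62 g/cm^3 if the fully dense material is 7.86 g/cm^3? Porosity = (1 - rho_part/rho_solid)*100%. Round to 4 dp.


Porosity = (1-7.62/7.86)*100 = 3.0534 %


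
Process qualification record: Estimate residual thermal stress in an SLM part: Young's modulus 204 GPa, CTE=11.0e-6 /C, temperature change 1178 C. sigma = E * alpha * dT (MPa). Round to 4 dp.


sigma = 204*1000 * 11.0e-6 * 1178 = 2643.432 MPa


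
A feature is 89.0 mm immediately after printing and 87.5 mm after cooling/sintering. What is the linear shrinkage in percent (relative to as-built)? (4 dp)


Shrinkage = ((89.0-87.5)/89.0)*100 = 1.6854 %


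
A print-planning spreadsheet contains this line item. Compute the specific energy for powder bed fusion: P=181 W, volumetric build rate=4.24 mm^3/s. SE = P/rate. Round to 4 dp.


SE = 181 / 4.24 = 42.6887 J/mm^3


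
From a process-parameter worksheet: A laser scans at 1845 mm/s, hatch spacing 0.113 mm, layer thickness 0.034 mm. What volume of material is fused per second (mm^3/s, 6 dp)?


Rate = 1845 * 0.113 * 0.034 = 7.08849 mm^3/s


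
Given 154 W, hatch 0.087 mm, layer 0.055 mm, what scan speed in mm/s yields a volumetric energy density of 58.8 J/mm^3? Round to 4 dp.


v = 154 / (58.8*0.087*0.055) = 547.3454 mm/s


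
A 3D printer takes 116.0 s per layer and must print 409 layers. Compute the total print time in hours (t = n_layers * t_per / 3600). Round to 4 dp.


t = 409 * 116.0 / 3600 = 13.1789 hrs


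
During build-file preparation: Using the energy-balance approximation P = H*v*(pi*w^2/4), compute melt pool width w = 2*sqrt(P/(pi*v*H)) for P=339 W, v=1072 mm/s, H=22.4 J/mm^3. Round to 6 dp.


w = 2*sqrt(339/(pi*1072*22.4)) = 0.134071 mm


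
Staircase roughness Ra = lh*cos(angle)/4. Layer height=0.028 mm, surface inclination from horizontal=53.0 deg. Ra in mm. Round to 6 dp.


Ra = 0.028 * cos(53.0) / 4 = 0.004213 mm


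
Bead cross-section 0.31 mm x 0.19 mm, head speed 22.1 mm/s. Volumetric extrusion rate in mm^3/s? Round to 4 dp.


Rate = 0.31 * 0.19 * 22.1 = 1.3017 mm^3/s


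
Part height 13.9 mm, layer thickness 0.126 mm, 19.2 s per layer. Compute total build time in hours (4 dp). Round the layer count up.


Layers = ceil(13.9/0.126) = 111
t = 111 * 19.2 / 3600 = 0.592 hrs


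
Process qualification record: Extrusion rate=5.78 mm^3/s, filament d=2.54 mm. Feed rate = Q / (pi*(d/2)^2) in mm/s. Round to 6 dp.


A = pi*(2.54/2)^2 = 5.067075
v = 5.78 / 5.067075 = 1.140698 mm/s


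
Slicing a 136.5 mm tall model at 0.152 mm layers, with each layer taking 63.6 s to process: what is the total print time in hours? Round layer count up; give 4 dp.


Layers = ceil(136.5/0.152) = 899
t = 899 * 63.6 / 3600 = 15.8823 hrs


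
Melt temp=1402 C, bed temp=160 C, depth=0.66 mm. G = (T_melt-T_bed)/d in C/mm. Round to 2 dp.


G = (1402-160)/0.66 = 1881.82 C/mm


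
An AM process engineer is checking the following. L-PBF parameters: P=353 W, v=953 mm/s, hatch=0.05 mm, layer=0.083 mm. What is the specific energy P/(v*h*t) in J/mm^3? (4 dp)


Build rate = 953 * 0.05 * 0.083 = 3.95495 mm^3/s
SE = 353 / 3.95495 = 89.2552 J/mm^3


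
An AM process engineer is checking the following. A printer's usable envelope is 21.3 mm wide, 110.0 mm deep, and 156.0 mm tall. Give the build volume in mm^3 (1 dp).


V = 21.3 * 110.0 * 156.0 = 365508.0 mm^3


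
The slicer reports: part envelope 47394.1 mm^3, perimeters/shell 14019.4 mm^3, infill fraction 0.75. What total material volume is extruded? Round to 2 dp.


V_infill = (47394.1 - 14019.4) * 0.75 = 25031.03
V_total = 14019.4 + 25031.03 = 39050.43 mm^3


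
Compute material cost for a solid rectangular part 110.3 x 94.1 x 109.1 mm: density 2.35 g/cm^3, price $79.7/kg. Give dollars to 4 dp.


V = 110.3 * 94.1 * 109.1 = 1132373.993 mm^3 = 1132.373993 cm^3
Mass = 1132.373993 * 2.35 / 1000 = 2.66107888 kg
Cost = 2.66107888 * 79.7 = 212.088 $


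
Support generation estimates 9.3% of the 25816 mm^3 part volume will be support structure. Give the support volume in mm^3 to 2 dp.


V_support = 25816 * 0.093 = 2400.89 mm^3


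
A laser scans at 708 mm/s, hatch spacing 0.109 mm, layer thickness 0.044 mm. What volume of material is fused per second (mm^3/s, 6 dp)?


Rate = 708 * 0.109 * 0.044 = 3.395568 mm^3/s


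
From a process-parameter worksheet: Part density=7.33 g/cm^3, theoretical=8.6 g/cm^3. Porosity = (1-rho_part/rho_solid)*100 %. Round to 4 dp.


Porosity = (1-7.33/8.6)*100 = 14.7674 %


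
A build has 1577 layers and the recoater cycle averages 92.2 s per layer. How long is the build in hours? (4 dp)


t = 1577 * 92.2 / 3600 = 40.3887 hrs


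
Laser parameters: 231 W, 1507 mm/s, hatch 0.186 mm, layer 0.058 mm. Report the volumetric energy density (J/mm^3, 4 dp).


E = 231 / (1507*0.186*0.058) = 14.2088 J/mm^3


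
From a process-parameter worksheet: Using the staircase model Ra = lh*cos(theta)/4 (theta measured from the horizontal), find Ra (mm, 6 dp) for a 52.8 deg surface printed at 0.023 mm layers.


Ra = 0.023 * cos(52.8) / 4 = 0.003476 mm


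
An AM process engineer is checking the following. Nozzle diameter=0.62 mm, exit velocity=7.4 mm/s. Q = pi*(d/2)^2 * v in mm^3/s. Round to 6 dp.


A = pi*(0.62/2)^2 = 0.30190705 mm^2
Q = 0.30190705 * 7.4 = 2.234112 mm^3/s


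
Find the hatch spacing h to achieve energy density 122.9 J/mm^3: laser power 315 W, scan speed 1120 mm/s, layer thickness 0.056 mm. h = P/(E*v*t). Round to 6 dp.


h = 315 / (122.9*1120*0.056) = 0.040865 mm


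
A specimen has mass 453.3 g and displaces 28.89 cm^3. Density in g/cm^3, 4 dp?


rho = 453.3 / 28.89 = 15.6906 g/cm^3


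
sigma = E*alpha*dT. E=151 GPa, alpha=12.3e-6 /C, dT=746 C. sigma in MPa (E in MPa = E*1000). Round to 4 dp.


sigma = 151*1000 * 12.3e-6 * 746 = 1385.5458 MPa


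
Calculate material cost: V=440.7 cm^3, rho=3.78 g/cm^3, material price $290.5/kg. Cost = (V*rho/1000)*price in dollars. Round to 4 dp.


Mass = 440.7*3.78/1000 = 1.665846 kg
Cost = 1.665846 * 290.5 = 483.9283 $


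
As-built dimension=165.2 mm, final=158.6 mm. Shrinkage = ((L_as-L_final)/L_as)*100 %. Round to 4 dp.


Shrinkage = ((165.2-158.6)/165.2)*100 = 3.9952 %


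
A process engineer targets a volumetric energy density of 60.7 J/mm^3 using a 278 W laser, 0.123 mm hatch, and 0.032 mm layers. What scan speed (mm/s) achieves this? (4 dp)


v = 278 / (60.7*0.123*0.032) = 1163.5928 mm/s


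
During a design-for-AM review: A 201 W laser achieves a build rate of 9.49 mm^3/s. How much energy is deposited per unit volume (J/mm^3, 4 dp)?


SE = 201 / 9.49 = 21.1802 J/mm^3


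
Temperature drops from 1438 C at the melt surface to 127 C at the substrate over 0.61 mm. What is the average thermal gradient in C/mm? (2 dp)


G = (1438-127)/0.61 = 2149.18 C/mm


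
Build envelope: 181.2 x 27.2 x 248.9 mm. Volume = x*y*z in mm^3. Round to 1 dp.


V = 181.2 * 27.2 * 248.9 = 1226738.5 mm^3


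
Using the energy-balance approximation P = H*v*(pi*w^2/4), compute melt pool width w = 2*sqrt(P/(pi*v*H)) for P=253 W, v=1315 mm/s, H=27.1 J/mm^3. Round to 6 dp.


w = 2*sqrt(253/(pi*1315*27.1)) = 0.095075 mm


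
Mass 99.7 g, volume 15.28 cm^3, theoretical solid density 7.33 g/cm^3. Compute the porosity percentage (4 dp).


rho_part = 99.7 / 15.28 = 6.52486911 g/cm^3
Porosity = (1 - 6.52486911/7.33)*100 = 10.9841 %


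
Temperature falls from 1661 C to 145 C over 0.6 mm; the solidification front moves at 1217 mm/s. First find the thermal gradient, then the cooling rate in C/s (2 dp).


G = (1661-145)/0.6 = 2526.66666667 C/mm
CR = 2526.66666667 * 1217 = 3074953.33 C/s


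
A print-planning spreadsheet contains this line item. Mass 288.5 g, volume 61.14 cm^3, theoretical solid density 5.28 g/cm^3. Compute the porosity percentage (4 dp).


rho_part = 288.5 / 61.14 = 4.71867844 g/cm^3
Porosity = (1 - 4.71867844/5.28)*100 = 10.6311 %


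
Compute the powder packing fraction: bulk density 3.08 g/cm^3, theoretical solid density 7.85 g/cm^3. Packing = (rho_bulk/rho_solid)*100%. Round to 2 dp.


Packing = (3.08/7.85)*100 = 39.24 %


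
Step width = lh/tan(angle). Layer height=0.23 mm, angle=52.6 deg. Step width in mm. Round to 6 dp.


step = 0.23 / tan(52.6) = 0.175848 mm


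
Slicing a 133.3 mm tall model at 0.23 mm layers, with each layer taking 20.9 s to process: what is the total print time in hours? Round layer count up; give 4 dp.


Layers = ceil(133.3/0.23) = 580
t = 580 * 20.9 / 3600 = 3.3672 hrs


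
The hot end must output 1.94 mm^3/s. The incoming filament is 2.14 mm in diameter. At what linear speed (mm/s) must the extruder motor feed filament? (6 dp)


A = pi*(2.14/2)^2 = 3.596809
v = 1.94 / 3.596809 = 0.539367 mm/s


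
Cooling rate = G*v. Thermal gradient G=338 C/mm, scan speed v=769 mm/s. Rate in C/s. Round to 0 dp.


CR = 338 * 769 = 259922 C/s


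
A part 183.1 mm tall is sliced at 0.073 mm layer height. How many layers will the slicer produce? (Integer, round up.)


Layers = ceil(183.1/0.073) = 2509


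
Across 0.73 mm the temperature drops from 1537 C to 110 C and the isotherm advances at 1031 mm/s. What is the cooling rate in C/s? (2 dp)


G = (1537-110)/0.73 = 1954.79452055 C/mm
CR = 1954.79452055 * 1031 = 2015393.15 C/s


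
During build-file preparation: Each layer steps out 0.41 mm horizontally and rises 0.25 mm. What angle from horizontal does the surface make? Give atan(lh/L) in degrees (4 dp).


angle = atan(0.25/0.41) = 31.373 degrees


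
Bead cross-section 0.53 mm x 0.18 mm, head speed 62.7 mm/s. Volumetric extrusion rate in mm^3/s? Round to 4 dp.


Rate = 0.53 * 0.18 * 62.7 = 5.9816 mm^3/s


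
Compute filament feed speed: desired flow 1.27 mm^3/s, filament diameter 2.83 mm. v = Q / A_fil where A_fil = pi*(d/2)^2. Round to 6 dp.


A = pi*(2.83/2)^2 = 6.290175
v = 1.27 / 6.290175 = 0.201902 mm/s


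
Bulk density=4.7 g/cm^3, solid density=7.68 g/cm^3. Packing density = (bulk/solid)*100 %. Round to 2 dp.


Packing = (4.7/7.68)*100 = 61.2 %


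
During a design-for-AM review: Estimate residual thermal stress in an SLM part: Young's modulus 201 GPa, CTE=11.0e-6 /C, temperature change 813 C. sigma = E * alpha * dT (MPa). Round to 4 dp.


sigma = 201*1000 * 11.0e-6 * 813 = 1797.543 MPa


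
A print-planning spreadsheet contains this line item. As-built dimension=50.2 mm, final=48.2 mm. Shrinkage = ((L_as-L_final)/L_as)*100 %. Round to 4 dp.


Shrinkage = ((50.2-48.2)/50.2)*100 = 3.9841 %


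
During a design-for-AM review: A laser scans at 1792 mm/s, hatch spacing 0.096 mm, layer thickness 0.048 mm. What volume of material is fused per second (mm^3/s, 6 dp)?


Rate = 1792 * 0.096 * 0.048 = 8.257536 mm^3/s


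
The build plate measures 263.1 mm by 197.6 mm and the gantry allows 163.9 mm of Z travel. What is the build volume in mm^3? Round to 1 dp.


V = 263.1 * 197.6 * 163.9 = 8520925.0 mm^3


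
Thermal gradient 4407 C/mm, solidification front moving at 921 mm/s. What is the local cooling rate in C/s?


CR = 4407 * 921 = 4058847 C/s


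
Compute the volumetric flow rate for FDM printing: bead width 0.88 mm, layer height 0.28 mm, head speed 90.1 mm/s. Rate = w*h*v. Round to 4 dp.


Rate = 0.88 * 0.28 * 90.1 = 22.2006 mm^3/s


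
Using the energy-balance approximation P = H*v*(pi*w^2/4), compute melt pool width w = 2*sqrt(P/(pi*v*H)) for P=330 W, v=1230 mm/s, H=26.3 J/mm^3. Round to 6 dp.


w = 2*sqrt(330/(pi*1230*26.3)) = 0.113968 mm


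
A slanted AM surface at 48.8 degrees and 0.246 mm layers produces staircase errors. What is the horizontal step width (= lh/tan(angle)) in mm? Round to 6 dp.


step = 0.246 / tan(48.8) = 0.215357 mm


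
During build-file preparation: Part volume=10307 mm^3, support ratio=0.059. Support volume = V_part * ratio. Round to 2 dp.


V_support = 10307 * 0.059 = 608.11 mm^3


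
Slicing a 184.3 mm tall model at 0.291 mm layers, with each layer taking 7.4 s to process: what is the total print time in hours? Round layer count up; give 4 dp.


Layers = ceil(184.3/0.291) = 634
t = 634 * 7.4 / 3600 = 1.3032 hrs


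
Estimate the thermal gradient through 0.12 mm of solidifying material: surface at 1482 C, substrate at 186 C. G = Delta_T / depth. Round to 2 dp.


G = (1482-186)/0.12 = 10800.0 C/mm


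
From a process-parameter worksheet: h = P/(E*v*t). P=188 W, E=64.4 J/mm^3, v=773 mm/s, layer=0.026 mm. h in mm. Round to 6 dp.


h = 188 / (64.4*773*0.026) = 0.145251 mm


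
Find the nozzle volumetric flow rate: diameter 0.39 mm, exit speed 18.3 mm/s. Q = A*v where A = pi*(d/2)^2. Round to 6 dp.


A = pi*(0.39/2)^2 = 0.11945906 mm^2
Q = 0.11945906 * 18.3 = 2.186101 mm^3/s


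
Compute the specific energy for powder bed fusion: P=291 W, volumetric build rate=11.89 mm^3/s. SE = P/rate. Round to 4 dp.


SE = 291 / 11.89 = 24.4743 J/mm^3


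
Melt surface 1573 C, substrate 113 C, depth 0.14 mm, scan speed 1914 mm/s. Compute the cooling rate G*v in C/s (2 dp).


G = (1573-113)/0.14 = 10428.57142857 C/mm
CR = 10428.57142857 * 1914 = 19960285.71 C/s


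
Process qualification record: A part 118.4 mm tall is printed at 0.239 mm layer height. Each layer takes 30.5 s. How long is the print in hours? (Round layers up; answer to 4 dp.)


Layers = ceil(118.4/0.239) = 496
t = 496 * 30.5 / 3600 = 4.2022 hrs


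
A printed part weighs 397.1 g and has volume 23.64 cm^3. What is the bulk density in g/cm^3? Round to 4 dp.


rho = 397.1 / 23.64 = 16.7978 g/cm^3


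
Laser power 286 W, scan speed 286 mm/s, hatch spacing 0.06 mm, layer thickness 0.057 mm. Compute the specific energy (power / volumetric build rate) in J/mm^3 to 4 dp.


Build rate = 286 * 0.06 * 0.057 = 0.97812 mm^3/s
SE = 286 / 0.97812 = 292.3977 J/mm^3


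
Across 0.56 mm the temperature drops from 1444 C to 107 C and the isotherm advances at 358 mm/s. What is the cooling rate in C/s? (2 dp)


G = (1444-107)/0.56 = 2387.5 C/mm
CR = 2387.5 * 358 = 854725.0 C/s


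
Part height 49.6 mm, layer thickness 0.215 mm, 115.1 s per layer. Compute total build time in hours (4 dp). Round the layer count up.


Layers = ceil(49.6/0.215) = 231
t = 231 * 115.1 / 3600 = 7.3856 hrs


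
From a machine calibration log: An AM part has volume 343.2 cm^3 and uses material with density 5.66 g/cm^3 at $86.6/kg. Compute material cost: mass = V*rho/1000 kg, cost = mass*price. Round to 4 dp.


Mass = 343.2*5.66/1000 = 1.942512 kg
Cost = 1.942512 * 86.6 = 168.2215 $


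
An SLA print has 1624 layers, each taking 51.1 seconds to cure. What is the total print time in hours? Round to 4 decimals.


t = 1624 * 51.1 / 3600 = 23.0518 hrs


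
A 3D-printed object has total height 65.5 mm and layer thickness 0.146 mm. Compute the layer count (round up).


Layers = ceil(65.5/0.146) = 449


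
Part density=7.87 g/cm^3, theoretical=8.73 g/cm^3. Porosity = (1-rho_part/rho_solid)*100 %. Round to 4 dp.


Porosity = (1-7.87/8.73)*100 = 9.8511 %


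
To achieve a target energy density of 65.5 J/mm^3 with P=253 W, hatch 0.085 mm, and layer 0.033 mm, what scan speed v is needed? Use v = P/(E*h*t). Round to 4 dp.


v = 253 / (65.5*0.085*0.033) = 1377.0394 mm/s


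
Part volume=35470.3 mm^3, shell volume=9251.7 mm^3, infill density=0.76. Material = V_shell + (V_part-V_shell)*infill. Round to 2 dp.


V_infill = (35470.3 - 9251.7) * 0.76 = 19926.14
V_total = 9251.7 + 19926.14 = 29177.84 mm^3


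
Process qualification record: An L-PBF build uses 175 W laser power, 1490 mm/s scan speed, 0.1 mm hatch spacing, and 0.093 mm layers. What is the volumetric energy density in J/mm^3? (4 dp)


E = 175 / (1490*0.1*0.093) = 12.629 J/mm^3


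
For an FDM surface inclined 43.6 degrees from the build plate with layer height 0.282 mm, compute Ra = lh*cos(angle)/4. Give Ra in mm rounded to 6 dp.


Ra = 0.282 * cos(43.6) / 4 = 0.051054 mm


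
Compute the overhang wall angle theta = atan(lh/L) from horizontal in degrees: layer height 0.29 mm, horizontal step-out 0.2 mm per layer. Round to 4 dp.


angle = atan(0.29/0.2) = 55.4077 degrees


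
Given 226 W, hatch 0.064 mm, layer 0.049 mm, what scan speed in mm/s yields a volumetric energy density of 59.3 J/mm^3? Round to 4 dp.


v = 226 / (59.3*0.064*0.049) = 1215.2838 mm/s


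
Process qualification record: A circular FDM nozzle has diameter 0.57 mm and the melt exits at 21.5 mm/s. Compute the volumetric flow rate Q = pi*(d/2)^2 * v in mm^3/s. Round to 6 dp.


A = pi*(0.57/2)^2 = 0.25517586 mm^2
Q = 0.25517586 * 21.5 = 5.486281 mm^3/s


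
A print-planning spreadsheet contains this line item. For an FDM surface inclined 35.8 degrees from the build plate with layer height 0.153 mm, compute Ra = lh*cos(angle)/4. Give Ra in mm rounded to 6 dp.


Ra = 0.153 * cos(35.8) / 4 = 0.031023 mm


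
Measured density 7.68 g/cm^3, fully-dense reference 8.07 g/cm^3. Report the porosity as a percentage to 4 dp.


Porosity = (1-7.68/8.07)*100 = 4.8327 %


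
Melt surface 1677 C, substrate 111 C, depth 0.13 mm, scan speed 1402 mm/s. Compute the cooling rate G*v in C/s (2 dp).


G = (1677-111)/0.13 = 12046.15384615 C/mm
CR = 12046.15384615 * 1402 = 16888707.69 C/s


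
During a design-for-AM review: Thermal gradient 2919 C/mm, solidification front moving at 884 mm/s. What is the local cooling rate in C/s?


CR = 2919 * 884 = 2580396 C/s


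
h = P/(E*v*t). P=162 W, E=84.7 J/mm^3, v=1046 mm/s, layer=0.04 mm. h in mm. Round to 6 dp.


h = 162 / (84.7*1046*0.04) = 0.045713 mm


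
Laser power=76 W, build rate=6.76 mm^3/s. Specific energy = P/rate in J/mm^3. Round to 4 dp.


SE = 76 / 6.76 = 11.2426 J/mm^3


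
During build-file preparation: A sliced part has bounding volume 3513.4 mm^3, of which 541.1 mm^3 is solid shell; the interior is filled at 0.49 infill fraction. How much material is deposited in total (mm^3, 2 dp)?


V_infill = (3513.4 - 541.1) * 0.49 = 1456.43
V_total = 541.1 + 1456.43 = 1997.53 mm^3


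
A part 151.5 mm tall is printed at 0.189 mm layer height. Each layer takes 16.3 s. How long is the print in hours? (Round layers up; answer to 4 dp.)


Layers = ceil(151.5/0.189) = 802
t = 802 * 16.3 / 3600 = 3.6313 hrs


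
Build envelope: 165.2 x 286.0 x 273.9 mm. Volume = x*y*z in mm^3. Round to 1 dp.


V = 165.2 * 286.0 * 273.9 = 12941008.1 mm^3


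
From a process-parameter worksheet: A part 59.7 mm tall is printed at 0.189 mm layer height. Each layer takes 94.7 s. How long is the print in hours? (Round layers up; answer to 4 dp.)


Layers = ceil(59.7/0.189) = 316
t = 316 * 94.7 / 3600 = 8.3126 hrs


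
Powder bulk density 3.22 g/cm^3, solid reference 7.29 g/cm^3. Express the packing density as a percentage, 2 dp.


Packing = (3.22/7.29)*100 = 44.17 %


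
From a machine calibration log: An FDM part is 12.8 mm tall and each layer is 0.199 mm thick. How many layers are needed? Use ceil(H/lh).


Layers = ceil(12.8/0.199) = 65


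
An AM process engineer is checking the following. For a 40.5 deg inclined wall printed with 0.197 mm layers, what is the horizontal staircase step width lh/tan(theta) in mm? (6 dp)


step = 0.197 / tan(40.5) = 0.230657 mm


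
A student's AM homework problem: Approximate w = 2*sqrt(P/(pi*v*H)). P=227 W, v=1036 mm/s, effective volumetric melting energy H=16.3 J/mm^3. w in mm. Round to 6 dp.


w = 2*sqrt(227/(pi*1036*16.3)) = 0.130826 mm


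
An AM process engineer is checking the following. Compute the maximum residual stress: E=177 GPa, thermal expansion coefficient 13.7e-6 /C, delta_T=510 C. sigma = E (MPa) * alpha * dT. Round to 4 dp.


sigma = 177*1000 * 13.7e-6 * 510 = 1236.699 MPa


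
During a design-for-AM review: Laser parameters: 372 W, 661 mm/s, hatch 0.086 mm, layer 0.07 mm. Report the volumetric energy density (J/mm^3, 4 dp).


E = 372 / (661*0.086*0.07) = 93.4857 J/mm^3


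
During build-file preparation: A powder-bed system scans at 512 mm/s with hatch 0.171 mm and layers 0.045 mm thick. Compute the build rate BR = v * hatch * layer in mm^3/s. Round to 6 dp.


Rate = 512 * 0.171 * 0.045 = 3.93984 mm^3/s


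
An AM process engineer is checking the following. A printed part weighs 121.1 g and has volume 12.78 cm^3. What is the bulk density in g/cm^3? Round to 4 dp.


rho = 121.1 / 12.78 = 9.4757 g/cm^3


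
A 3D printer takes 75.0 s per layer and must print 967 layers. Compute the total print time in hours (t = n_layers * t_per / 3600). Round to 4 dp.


t = 967 * 75.0 / 3600 = 20.1458 hrs


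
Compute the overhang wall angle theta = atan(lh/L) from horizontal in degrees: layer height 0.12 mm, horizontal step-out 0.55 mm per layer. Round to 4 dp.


angle = atan(0.12/0.55) = 12.308 degrees


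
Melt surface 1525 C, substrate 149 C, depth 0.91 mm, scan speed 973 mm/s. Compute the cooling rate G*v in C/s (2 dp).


G = (1525-149)/0.91 = 1512.08791209 C/mm
CR = 1512.08791209 * 973 = 1471261.54 C/s


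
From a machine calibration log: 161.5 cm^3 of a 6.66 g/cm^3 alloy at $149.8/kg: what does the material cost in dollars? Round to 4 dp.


Mass = 161.5*6.66/1000 = 1.07559 kg
Cost = 1.07559 * 149.8 = 161.1234 $


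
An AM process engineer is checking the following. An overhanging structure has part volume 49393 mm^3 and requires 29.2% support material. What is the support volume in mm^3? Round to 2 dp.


V_support = 49393 * 0.292 = 14422.76 mm^3


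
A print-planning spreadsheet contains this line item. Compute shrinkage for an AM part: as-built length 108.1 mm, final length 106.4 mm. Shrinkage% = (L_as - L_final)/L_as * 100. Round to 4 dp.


Shrinkage = ((108.1-106.4)/108.1)*100 = 1.5726 %


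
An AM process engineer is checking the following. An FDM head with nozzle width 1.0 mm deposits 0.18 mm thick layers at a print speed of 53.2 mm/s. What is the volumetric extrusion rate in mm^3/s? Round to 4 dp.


Rate = 1.0 * 0.18 * 53.2 = 9.576 mm^3/s


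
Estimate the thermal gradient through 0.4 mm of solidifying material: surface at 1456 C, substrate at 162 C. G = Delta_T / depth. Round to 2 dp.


G = (1456-162)/0.4 = 3235.0 C/mm


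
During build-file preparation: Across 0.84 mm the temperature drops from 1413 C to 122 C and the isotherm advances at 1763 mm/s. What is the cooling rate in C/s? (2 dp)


G = (1413-122)/0.84 = 1536.9047619 C/mm
CR = 1536.9047619 * 1763 = 2709563.1 C/s


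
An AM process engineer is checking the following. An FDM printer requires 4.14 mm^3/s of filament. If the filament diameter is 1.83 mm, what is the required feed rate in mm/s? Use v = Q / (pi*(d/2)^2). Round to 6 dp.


A = pi*(1.83/2)^2 = 2.63022
v = 4.14 / 2.63022 = 1.574013 mm/s


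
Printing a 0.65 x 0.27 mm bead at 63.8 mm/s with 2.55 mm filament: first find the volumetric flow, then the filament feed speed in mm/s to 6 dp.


Q = 0.65 * 0.27 * 63.8 = 11.1969 mm^3/s
A_fil = pi*(2.55/2)^2 = 5.10705156 mm^2
v_feed = 11.1969 / 5.10705156 = 2.192439 mm/s


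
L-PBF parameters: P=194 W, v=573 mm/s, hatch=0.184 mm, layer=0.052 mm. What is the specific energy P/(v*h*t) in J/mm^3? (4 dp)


Build rate = 573 * 0.184 * 0.052 = 5.482464 mm^3/s
SE = 194 / 5.482464 = 35.3855 J/mm^3


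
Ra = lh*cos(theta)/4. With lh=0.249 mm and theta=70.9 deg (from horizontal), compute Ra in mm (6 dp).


Ra = 0.249 * cos(70.9) / 4 = 0.020369 mm


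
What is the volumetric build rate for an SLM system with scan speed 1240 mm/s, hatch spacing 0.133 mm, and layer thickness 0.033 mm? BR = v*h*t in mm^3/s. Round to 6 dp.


Rate = 1240 * 0.133 * 0.033 = 5.44236 mm^3/s


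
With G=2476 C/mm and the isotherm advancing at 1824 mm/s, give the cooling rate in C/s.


CR = 2476 * 1824 = 4516224 C/s


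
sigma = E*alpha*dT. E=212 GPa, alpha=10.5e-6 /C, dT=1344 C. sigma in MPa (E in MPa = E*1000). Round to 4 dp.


sigma = 212*1000 * 10.5e-6 * 1344 = 2991.744 MPa


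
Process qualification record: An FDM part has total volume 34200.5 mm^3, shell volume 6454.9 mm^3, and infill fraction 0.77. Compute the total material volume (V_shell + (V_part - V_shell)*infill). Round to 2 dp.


V_infill = (34200.5 - 6454.9) * 0.77 = 21364.11
V_total = 6454.9 + 21364.11 = 27819.01 mm^3


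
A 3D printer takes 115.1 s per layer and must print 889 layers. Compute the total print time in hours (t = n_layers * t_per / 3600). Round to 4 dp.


t = 889 * 115.1 / 3600 = 28.4233 hrs


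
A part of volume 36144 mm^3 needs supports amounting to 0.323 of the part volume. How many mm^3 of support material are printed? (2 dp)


V_support = 36144 * 0.323 = 11674.51 mm^3


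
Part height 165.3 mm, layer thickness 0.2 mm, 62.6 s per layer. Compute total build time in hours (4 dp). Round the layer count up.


Layers = ceil(165.3/0.2) = 827
t = 827 * 62.6 / 3600 = 14.3806 hrs


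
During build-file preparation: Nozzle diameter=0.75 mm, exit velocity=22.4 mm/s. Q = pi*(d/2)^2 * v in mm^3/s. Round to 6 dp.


A = pi*(0.75/2)^2 = 0.44178647 mm^2
Q = 0.44178647 * 22.4 = 9.896017 mm^3/s


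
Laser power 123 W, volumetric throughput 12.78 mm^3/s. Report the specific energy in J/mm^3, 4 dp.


SE = 123 / 12.78 = 9.6244 J/mm^3


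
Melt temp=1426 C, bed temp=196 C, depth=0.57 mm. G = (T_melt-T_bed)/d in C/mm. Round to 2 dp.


G = (1426-196)/0.57 = 2157.89 C/mm


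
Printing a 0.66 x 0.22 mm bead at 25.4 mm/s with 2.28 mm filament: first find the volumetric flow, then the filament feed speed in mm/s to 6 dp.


Q = 0.66 * 0.22 * 25.4 = 3.68808 mm^3/s
A_fil = pi*(2.28/2)^2 = 4.08281381 mm^2
v_feed = 3.68808 / 4.08281381 = 0.903318 mm/s


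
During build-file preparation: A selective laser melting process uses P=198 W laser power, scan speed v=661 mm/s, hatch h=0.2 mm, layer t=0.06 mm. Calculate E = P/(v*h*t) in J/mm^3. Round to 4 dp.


E = 198 / (661*0.2*0.06) = 24.9622 J/mm^3


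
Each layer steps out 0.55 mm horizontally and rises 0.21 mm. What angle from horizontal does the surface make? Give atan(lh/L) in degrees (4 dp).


angle = atan(0.21/0.55) = 20.8978 degrees


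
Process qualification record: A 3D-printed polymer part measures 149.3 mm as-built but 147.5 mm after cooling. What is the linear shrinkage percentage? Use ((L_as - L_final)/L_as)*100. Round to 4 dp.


Shrinkage = ((149.3-147.5)/149.3)*100 = 1.2056 %


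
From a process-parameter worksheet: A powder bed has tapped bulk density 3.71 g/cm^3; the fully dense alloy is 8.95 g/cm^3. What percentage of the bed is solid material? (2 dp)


Packing = (3.71/8.95)*100 = 41.45 %


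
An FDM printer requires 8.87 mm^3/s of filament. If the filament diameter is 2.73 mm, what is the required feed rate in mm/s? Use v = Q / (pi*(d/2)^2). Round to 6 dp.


A = pi*(2.73/2)^2 = 5.853494
v = 8.87 / 5.853494 = 1.515334 mm/s


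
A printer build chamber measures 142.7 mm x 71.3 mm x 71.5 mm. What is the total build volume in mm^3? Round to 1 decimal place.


V = 142.7 * 71.3 * 71.5 = 727477.5 mm^3


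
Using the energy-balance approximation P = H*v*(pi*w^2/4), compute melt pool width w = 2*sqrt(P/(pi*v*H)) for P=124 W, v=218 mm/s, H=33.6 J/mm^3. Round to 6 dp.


w = 2*sqrt(124/(pi*218*33.6)) = 0.146814 mm


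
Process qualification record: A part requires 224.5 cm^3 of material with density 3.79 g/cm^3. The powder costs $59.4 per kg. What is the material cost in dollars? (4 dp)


Mass = 224.5*3.79/1000 = 0.850855 kg
Cost = 0.850855 * 59.4 = 50.5408 $


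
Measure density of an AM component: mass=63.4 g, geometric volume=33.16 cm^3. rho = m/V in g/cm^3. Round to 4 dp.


rho = 63.4 / 33.16 = 1.9119 g/cm^3


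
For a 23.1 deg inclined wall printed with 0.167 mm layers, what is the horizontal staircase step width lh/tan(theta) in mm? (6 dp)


step = 0.167 / tan(23.1) = 0.391526 mm


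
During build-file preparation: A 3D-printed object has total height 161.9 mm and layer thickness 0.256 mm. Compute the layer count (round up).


Layers = ceil(161.9/0.256) = 633


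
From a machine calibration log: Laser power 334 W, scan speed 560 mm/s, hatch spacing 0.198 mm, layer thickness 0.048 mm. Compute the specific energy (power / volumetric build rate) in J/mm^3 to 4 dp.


Build rate = 560 * 0.198 * 0.048 = 5.32224 mm^3/s
SE = 334 / 5.32224 = 62.7555 J/mm^3


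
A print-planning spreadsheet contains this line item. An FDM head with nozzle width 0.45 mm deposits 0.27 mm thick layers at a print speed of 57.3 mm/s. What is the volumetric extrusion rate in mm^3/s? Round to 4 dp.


Rate = 0.45 * 0.27 * 57.3 = 6.962 mm^3/s


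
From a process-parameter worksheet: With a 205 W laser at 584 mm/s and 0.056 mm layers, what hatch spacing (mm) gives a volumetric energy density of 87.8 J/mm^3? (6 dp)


h = 205 / (87.8*584*0.056) = 0.071393 mm


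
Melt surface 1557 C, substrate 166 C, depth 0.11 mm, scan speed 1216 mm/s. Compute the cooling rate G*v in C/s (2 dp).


G = (1557-166)/0.11 = 12645.45454545 C/mm
CR = 12645.45454545 * 1216 = 15376872.73 C/s


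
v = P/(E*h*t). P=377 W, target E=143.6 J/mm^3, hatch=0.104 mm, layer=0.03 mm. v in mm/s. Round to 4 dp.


v = 377 / (143.6*0.104*0.03) = 841.4578 mm/s


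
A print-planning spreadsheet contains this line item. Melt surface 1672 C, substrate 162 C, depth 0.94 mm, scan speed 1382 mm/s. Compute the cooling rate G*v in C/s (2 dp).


G = (1672-162)/0.94 = 1606.38297872 C/mm
CR = 1606.38297872 * 1382 = 2220021.28 C/s
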